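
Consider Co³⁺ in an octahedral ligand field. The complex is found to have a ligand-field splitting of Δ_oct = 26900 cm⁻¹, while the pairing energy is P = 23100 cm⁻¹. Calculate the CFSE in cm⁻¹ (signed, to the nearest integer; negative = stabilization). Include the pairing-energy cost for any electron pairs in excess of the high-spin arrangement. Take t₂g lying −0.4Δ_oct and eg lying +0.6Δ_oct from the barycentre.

-18360

Co sits in group 9; removing 3 electrons leaves Co³⁺ with 9 − 3 = 6 d electrons.
With Δ_oct > P the complex is low-spin.
That gives t₂g⁶ eg⁰.
Orbital CFSE = -2.4Δ_oct = -2.4 × 26900 = -64560 cm⁻¹.
Excess pairs vs high-spin: 3 − 1 = 2; pairing cost = +46200 cm⁻¹.
Net CFSE = -64560 + 46200 = -18360 cm⁻¹.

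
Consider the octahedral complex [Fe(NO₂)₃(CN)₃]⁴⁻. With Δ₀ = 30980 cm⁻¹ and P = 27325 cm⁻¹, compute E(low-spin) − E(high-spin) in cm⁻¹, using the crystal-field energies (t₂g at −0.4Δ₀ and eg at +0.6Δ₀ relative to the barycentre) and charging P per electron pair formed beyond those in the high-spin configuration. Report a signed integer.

-7310

Ligand charges: 3×(-1) from NO₂⁻ and 3×(-1) from CN⁻ sum to -6; with overall charge -4, Fe is +2.
Fe²⁺: group 8, so d-count = 8 − 2 = 6.
High-spin d⁶ fills as t₂g⁴ eg² with CFSE 4(−0.4) + 2(+0.6) = -0.4Δ₀ = -12392 cm⁻¹.
Low-spin t₂g⁶ eg⁰ gives -2.4Δ₀ = -74352 cm⁻¹, but forming 2 extra pairs costs 2P = 54650 cm⁻¹, so E(LS) = -74352 + 54650 = -19702 cm⁻¹.
Thus E(LS) − E(HS) = -7310 cm⁻¹.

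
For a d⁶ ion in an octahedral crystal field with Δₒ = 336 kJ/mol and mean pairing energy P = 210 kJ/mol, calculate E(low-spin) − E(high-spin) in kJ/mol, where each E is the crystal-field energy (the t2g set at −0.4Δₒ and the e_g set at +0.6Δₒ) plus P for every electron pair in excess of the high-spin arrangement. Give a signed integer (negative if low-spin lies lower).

High-spin d⁶ fills as t2g^4 e_g^2 with CFSE 4(−0.4) + 2(+0.6) = -0.4Δₒ = -134 kJ/mol.
Low-spin: t2g^6 e_g^0, orbital CFSE = -2.4Δₒ = -806 kJ/mol; plus 2 excess pairs × P = +420 kJ/mol; total -386 kJ/mol.
E(LS) − E(HS) = -386 − (-134) = -252 kJ/mol.

-252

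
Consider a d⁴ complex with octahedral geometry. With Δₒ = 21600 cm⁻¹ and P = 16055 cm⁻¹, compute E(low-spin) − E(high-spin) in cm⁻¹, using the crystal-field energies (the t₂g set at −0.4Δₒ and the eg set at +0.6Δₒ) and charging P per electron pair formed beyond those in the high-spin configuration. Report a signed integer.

-5545

High-spin: t₂g³ eg¹, CFSE = -0.6Δₒ = -12960 cm⁻¹.
For low-spin the configuration is t₂g⁴ eg⁰: orbital energy -1.6 × 21600 = -34560 cm⁻¹, and 1 additional pair relative to high-spin adds 16055 cm⁻¹, giving -18505 cm⁻¹.
E(LS) − E(HS) = -18505 − (-12960) = -5545 cm⁻¹.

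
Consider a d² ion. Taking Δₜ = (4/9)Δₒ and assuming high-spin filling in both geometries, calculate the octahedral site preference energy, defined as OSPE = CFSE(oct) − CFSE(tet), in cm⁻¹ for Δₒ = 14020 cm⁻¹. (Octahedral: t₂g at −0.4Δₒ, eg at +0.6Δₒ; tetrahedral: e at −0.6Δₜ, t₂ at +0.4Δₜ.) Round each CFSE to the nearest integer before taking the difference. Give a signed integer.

-3739

Octahedral (high-spin): t2g^2 e_g^0, CFSE = 2(−0.4) + 0(+0.6) = -0.8Δₒ = -0.8 × 14020 = -11216 cm⁻¹.
In a tetrahedral site the filling is e^2 t2^0: CFSE(tet) = -1.2Δₜ = -1.2 × (4/9)(14020) = -7477 cm⁻¹.
OSPE = -11216 − (-7477) = -3739 cm⁻¹.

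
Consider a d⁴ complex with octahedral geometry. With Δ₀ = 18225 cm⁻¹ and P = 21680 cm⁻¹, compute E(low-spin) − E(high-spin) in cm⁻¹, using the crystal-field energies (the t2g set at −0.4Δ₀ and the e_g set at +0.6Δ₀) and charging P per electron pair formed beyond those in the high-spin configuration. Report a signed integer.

High-spin: t2g^3 e_g^1, CFSE = -0.6Δ₀ = -10935 cm⁻¹.
Low-spin t2g^4 e_g^0 gives -1.6Δ₀ = -29160 cm⁻¹, but forming 1 extra pair costs 1P = 21680 cm⁻¹, so E(LS) = -29160 + 21680 = -7480 cm⁻¹.
Thus E(LS) − E(HS) = 3455 cm⁻¹.

3455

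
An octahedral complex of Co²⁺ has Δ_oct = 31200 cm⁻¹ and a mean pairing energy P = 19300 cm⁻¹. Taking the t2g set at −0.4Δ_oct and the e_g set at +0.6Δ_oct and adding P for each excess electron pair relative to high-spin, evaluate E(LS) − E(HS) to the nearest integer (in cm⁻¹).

-11900

Group 9 minus oxidation state +2 gives a d⁷ configuration for Co²⁺.
High-spin: t2g^5 e_g^2, CFSE = -0.8Δ_oct = -24960 cm⁻¹.
For low-spin the configuration is t2g^6 e_g^1: orbital energy -1.8 × 31200 = -56160 cm⁻¹, and 1 additional pair relative to high-spin adds 19300 cm⁻¹, giving -36860 cm⁻¹.
E(LS) − E(HS) = -36860 − (-24960) = -11900 cm⁻¹.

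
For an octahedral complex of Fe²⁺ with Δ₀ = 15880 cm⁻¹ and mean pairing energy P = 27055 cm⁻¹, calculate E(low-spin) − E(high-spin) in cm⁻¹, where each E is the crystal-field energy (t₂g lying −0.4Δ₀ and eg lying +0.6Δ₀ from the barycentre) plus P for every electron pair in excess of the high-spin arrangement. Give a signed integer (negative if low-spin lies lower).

22350

Group 8 minus oxidation state +2 gives a d⁶ configuration for Fe²⁺.
In the high-spin limit (t₂g⁴ eg²) the orbital term is -0.4Δ₀ = -6352 cm⁻¹, with no excess pairing.
Low-spin t₂g⁶ eg⁰ gives -2.4Δ₀ = -38112 cm⁻¹, but forming 2 extra pairs costs 2P = 54110 cm⁻¹, so E(LS) = -38112 + 54110 = 15998 cm⁻¹.
The difference is 15998 − (-6352) = 22350 cm⁻¹, so high-spin lies lower.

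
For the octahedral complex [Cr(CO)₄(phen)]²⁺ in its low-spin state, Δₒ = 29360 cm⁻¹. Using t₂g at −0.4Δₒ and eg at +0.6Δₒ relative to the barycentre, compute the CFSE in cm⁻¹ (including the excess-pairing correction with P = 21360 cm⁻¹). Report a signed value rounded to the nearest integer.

-25616

Ligand charges: 4×(+0) from CO and 1×(+0) from phen sum to +0; with overall charge +2, Cr is +2.
Cr²⁺: group 6, so d-count = 6 − 2 = 4.
Electron filling gives t₂g⁴ eg⁰.
CFSE(orbital) = 4×(-0.4Δₒ) + 0×(0.6Δₒ) = -1.6Δₒ; with Δₒ = 29360 cm⁻¹ that is -46976 cm⁻¹.
High-spin d⁴ would be t₂g³ eg¹ with 0 pairs; low-spin has 1, so 1 excess pair costs +1P = +21360 cm⁻¹.
Combining: -46976 + 21360 = -25616 cm⁻¹.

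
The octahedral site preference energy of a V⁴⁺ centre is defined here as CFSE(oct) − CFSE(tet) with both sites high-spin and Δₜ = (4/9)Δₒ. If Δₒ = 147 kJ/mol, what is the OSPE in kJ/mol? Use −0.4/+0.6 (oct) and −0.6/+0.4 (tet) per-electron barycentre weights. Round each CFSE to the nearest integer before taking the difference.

V sits in group 5; removing 4 electrons leaves V⁴⁺ with 5 − 4 = 1 d electrons.
In an octahedral site d¹ (HS) is t₂g¹ eg⁰, giving CFSE(oct) = -0.4Δₒ = -59 kJ/mol.
Tetrahedral e¹ t₂⁰ gives -0.6Δₜ = -0.6 × (4/9) × 147 = -39 kJ/mol.
Subtracting, OSPE = -59 − (-39) = -20 kJ/mol.

-20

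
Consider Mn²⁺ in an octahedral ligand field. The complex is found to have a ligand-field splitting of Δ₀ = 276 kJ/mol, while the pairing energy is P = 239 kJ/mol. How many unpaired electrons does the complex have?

1

Mn sits in group 7; removing 2 electrons leaves Mn²⁺ with 7 − 2 = 5 d electrons.
Δ₀ > P, so pairing is preferred: the ground state is low-spin.
That gives t₂g⁵ eg⁰.
Unpaired electrons: 1.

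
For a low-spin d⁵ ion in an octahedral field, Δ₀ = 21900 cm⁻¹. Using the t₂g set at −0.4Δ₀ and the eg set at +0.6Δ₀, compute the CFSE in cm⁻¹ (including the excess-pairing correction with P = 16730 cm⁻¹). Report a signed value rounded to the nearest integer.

-10340

The d⁵ electrons fill as t₂g⁵ eg⁰.
The orbital stabilization is -2.0Δ₀ = -2.0 × 21900 = -43800 cm⁻¹.
Relative to high-spin t₂g³ eg² (0 paired), the low-spin configuration has 2 additional pairs, contributing +2 × 16730 = +33460 cm⁻¹.
Overall CFSE = -43800 + 33460 = -10340 cm⁻¹.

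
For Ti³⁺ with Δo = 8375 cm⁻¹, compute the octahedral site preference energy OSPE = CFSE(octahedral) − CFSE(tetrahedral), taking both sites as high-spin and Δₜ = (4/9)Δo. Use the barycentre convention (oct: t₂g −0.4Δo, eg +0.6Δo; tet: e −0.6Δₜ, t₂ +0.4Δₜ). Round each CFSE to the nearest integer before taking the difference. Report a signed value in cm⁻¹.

-1117

Ti is in group 4, so Ti³⁺ is d¹ (4 − 3 = 1).
Octahedral (high-spin): t₂g¹ eg⁰, CFSE = 1(−0.4) + 0(+0.6) = -0.4Δo = -0.4 × 8375 = -3350 cm⁻¹.
Tetrahedral: e¹ t₂⁰, CFSE = 1(−0.6) + 0(+0.4) = -0.6Δₜ = -0.6 × (4/9) × 8375 = -2233 cm⁻¹.
OSPE = CFSE(oct) − CFSE(tet) = -3350 − (-2233) = -1117 cm⁻¹.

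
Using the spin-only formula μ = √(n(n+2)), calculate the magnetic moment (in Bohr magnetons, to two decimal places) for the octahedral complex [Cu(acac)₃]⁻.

1.73 Bohr magnetons

Each acac⁻ contributes -1; 3 × (-1) = -3. With overall charge -1, Cu is in the +2 oxidation state.
Cu is in group 11, so Cu²⁺ is d⁹ (11 − 2 = 9).
For octahedral d⁹ the high- and low-spin configurations coincide.
Configuration: t₂g⁶ eg³ → 1 unpaired electron.
μ(spin-only) = √[1(1+2)] = √3 ≈ 1.73 Bohr magnetons.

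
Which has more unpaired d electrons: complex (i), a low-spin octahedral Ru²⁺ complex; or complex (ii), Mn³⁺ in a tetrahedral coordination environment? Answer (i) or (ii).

(i): Ru is in group 8, so Ru²⁺ is d⁶ (8 − 2 = 6); t₂g⁶ eg⁰ → 0 unpaired.
(ii): Mn is in group 7, so Mn³⁺ is d⁴ (7 − 3 = 4); Tetrahedral splitting is small, so the complex is high-spin; e² t₂² → 4 unpaired.
So (ii) has more unpaired electrons.

(ii)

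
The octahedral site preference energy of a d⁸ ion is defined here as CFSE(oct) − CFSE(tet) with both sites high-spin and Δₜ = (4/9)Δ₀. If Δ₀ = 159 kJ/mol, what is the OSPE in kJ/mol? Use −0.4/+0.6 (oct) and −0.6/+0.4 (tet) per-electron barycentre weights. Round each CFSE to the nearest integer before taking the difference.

Octahedral high-spin t2g^6 e_g^2: CFSE = -1.2 × 159 = -191 kJ/mol.
Tetrahedral: e^4 t2^4, CFSE = 4(−0.6) + 4(+0.4) = -0.8Δₜ = -0.8 × (4/9) × 159 = -57 kJ/mol.
OSPE = -191 − (-57) = -134 kJ/mol.

-134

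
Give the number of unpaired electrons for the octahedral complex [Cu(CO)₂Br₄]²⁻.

Ligand charges: 2×(+0) from CO and 4×(-1) from Br⁻ sum to -4; with overall charge -2, Cu is +2.
Cu is in group 11, so Cu²⁺ is d⁹ (11 − 2 = 9).
Configuration: t2g^6 e_g^3, giving 1 unpaired electron.

1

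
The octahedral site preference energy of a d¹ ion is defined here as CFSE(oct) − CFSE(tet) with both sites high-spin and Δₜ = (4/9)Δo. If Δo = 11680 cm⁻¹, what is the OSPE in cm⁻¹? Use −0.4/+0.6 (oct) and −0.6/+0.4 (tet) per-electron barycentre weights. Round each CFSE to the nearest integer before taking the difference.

-1557

Octahedral (high-spin): t₂g¹ eg⁰, CFSE = 1(−0.4) + 0(+0.6) = -0.4Δo = -0.4 × 11680 = -4672 cm⁻¹.
Tetrahedral e¹ t₂⁰ gives -0.6Δₜ = -0.6 × (4/9) × 11680 = -3115 cm⁻¹.
OSPE = -4672 − (-3115) = -1557 cm⁻¹.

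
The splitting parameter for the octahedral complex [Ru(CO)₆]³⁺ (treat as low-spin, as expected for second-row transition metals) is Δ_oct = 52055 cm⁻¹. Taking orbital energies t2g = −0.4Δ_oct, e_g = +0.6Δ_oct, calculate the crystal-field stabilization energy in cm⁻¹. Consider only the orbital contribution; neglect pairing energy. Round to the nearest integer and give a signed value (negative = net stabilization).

CO is neutral, so the +3 overall charge sits on Ru: oxidation state +3.
Ru sits in group 8; removing 3 electrons leaves Ru³⁺ with 8 − 3 = 5 d electrons.
Configuration: t2g^5 e_g^0.
The orbital stabilization is -2.0Δ_oct = -2.0 × 52055 = -104110 cm⁻¹.

-104110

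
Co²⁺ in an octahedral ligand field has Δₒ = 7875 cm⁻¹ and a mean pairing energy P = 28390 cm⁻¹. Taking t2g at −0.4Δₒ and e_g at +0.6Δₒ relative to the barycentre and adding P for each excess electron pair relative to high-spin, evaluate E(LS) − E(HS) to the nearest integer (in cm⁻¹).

Co²⁺: group 9, so d-count = 9 − 2 = 7.
In the high-spin limit (t2g^5 e_g^2) the orbital term is -0.8Δₒ = -6300 cm⁻¹, with no excess pairing.
For low-spin the configuration is t2g^6 e_g^1: orbital energy -1.8 × 7875 = -14175 cm⁻¹, and 1 additional pair relative to high-spin adds 28390 cm⁻¹, giving 14215 cm⁻¹.
E(LS) − E(HS) = 14215 − (-6300) = 20515 cm⁻¹.

20515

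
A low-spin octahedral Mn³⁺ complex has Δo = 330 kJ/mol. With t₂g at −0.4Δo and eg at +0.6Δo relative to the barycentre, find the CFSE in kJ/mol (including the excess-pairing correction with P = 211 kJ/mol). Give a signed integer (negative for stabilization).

Mn is in group 7, so Mn³⁺ is d⁴ (7 − 3 = 4).
Configuration: t₂g⁴ eg⁰.
CFSE(orbital) = 4×(-0.4Δo) + 0×(0.6Δo) = -1.6Δo; with Δo = 330 kJ/mol that is -528 kJ/mol.
High-spin d⁴ would be t₂g³ eg¹ with 0 pairs; low-spin has 1, so 1 excess pair costs +1P = +211 kJ/mol.
Overall CFSE = -528 + 211 = -317 kJ/mol.

-317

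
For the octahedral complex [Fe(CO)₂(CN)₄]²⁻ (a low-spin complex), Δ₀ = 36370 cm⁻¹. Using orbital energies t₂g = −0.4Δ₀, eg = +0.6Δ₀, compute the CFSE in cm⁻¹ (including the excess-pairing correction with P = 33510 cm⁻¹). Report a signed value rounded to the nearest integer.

-20268

Ligand charges: 2×(+0) from CO and 4×(-1) from CN⁻ sum to -4; with overall charge -2, Fe is +2.
Group 8 minus oxidation state +2 gives a d⁶ configuration for Fe²⁺.
Configuration: t₂g⁶ eg⁰.
The orbital stabilization is -2.4Δ₀ = -2.4 × 36370 = -87288 cm⁻¹.
High-spin d⁶ would be t₂g⁴ eg² with 1 pair; low-spin has 3, so 2 excess pairs cost +2P = +67020 cm⁻¹.
Net CFSE = -87288 + 67020 = -20268 cm⁻¹.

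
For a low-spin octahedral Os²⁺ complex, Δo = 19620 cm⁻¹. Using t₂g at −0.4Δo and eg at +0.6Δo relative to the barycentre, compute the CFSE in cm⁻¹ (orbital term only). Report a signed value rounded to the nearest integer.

-47088

Group 8 minus oxidation state +2 gives a d⁶ configuration for Os²⁺.
The d⁶ electrons fill as t₂g⁶ eg⁰.
The orbital stabilization is -2.4Δo = -2.4 × 19620 = -47088 cm⁻¹.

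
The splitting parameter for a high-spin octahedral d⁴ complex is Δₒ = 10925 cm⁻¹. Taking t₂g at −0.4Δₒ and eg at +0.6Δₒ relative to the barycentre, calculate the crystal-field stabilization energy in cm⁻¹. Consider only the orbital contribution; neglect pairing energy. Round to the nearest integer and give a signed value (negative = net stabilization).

The d⁴ electrons fill as t₂g³ eg¹.
The orbital stabilization is -0.6Δₒ = -0.6 × 10925 = -6555 cm⁻¹.

-6555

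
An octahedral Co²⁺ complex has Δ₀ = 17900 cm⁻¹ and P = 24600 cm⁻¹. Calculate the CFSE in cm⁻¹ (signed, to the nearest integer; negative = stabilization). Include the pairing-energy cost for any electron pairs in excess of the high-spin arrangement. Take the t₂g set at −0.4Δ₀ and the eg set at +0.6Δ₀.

Co²⁺: group 9, so d-count = 9 − 2 = 7.
With Δ₀ < P the complex is high-spin.
Filling d⁷ accordingly: t₂g⁵ eg².
Orbital CFSE = -0.8Δ₀ = -0.8 × 17900 = -14320 cm⁻¹.
High-spin has no excess pairs, so no pairing correction applies.

-14320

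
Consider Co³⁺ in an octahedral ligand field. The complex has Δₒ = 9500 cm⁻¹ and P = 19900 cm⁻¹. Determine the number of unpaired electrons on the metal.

4

Co³⁺: group 9, so d-count = 9 − 3 = 6.
With Δₒ < P the complex is high-spin.
That gives t2g^4 e_g^2.
Unpaired electrons: 4.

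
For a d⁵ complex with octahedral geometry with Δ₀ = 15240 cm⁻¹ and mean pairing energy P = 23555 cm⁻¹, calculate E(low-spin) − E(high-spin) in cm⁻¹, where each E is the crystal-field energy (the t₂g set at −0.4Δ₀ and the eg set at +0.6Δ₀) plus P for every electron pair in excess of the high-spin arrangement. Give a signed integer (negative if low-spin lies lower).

16630

In the high-spin limit (t₂g³ eg²) the orbital term is 0.0Δ₀ = 0 cm⁻¹, with no excess pairing.
Low-spin: t₂g⁵ eg⁰, orbital CFSE = -2.0Δ₀ = -30480 cm⁻¹; plus 2 excess pairs × P = +47110 cm⁻¹; total 16630 cm⁻¹.
The difference is 16630 − (0) = 16630 cm⁻¹, so high-spin lies lower.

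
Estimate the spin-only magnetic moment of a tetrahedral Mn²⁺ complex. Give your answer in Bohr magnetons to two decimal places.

5.92 Bohr magnetons

Mn is in group 7, so Mn²⁺ is d⁵ (7 − 2 = 5).
Tetrahedral splitting is small, so the complex is high-spin.
Configuration: e² t₂³ → 5 unpaired electrons.
μ(spin-only) = √[5(5+2)] = √35 ≈ 5.92 Bohr magnetons.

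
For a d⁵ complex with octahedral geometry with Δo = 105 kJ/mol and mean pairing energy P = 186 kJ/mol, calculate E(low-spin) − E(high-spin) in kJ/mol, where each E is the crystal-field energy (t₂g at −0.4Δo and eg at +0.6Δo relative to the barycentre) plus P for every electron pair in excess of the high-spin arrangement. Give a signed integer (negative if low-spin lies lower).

162

High-spin: t₂g³ eg², CFSE = 0.0Δo = 0 kJ/mol.
Low-spin: t₂g⁵ eg⁰, orbital CFSE = -2.0Δo = -210 kJ/mol; plus 2 excess pairs × P = +372 kJ/mol; total 162 kJ/mol.
Thus E(LS) − E(HS) = 162 kJ/mol.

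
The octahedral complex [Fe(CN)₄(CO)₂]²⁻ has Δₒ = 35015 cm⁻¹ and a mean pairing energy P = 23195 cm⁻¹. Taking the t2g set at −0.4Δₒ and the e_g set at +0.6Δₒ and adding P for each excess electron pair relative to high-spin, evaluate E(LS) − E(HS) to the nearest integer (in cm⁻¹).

-23640

Ligand charges: 4×(-1) from CN⁻ and 2×(+0) from CO sum to -4; with overall charge -2, Fe is +2.
Group 8 minus oxidation state +2 gives a d⁶ configuration for Fe²⁺.
High-spin d⁶ fills as t2g^4 e_g^2 with CFSE 4(−0.4) + 2(+0.6) = -0.4Δₒ = -14006 cm⁻¹.
Low-spin t2g^6 e_g^0 gives -2.4Δₒ = -84036 cm⁻¹, but forming 2 extra pairs costs 2P = 46390 cm⁻¹, so E(LS) = -84036 + 46390 = -37646 cm⁻¹.
Thus E(LS) − E(HS) = -23640 cm⁻¹.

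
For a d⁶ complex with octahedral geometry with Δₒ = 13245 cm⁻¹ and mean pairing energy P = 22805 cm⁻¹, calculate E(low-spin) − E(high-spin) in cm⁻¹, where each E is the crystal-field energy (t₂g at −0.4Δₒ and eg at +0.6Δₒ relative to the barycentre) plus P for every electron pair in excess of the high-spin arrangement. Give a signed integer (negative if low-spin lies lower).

19120

In the high-spin limit (t₂g⁴ eg²) the orbital term is -0.4Δₒ = -5298 cm⁻¹, with no excess pairing.
For low-spin the configuration is t₂g⁶ eg⁰: orbital energy -2.4 × 13245 = -31788 cm⁻¹, and 2 additional pairs relative to high-spin add 45610 cm⁻¹, giving 13822 cm⁻¹.
Thus E(LS) − E(HS) = 19120 cm⁻¹.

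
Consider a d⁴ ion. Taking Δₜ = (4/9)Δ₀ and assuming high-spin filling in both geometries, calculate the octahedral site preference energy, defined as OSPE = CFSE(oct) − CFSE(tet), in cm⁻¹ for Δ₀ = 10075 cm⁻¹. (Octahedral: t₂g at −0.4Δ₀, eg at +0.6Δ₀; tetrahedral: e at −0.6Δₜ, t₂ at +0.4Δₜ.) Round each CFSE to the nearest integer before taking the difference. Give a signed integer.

Octahedral (high-spin): t2g^3 e_g^1, CFSE = 3(−0.4) + 1(+0.6) = -0.6Δ₀ = -0.6 × 10075 = -6045 cm⁻¹.
Tetrahedral e^2 t2^2 gives -0.4Δₜ = -0.4 × (4/9) × 10075 = -1791 cm⁻¹.
OSPE = -6045 − (-1791) = -4254 cm⁻¹.

-4254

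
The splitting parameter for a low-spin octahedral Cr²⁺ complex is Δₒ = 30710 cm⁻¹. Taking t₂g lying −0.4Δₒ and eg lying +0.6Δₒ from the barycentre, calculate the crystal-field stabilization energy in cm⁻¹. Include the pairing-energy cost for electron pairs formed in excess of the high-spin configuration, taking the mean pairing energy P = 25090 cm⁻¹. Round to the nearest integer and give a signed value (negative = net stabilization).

Cr²⁺: group 6, so d-count = 6 − 2 = 4.
The d⁴ electrons fill as t₂g⁴ eg⁰.
The orbital stabilization is -1.6Δₒ = -1.6 × 30710 = -49136 cm⁻¹.
High-spin d⁴ would be t₂g³ eg¹ with 0 pairs; low-spin has 1, so 1 excess pair costs +1P = +25090 cm⁻¹.
Combining: -49136 + 25090 = -24046 cm⁻¹.

-24046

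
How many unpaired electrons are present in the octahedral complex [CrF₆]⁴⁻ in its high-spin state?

4

Each F⁻ contributes -1; 6 × (-1) = -6. With overall charge -4, Cr is in the +2 oxidation state.
Cr sits in group 6; removing 2 electrons leaves Cr²⁺ with 6 − 2 = 4 d electrons.
Configuration: t₂g³ eg¹, giving 4 unpaired electrons.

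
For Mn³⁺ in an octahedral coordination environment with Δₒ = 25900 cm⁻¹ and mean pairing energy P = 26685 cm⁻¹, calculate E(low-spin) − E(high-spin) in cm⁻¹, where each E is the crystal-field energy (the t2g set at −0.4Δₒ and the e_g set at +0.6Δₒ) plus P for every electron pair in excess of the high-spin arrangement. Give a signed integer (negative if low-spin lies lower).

Mn is in group 7, so Mn³⁺ is d⁴ (7 − 3 = 4).
High-spin: t2g^3 e_g^1, CFSE = -0.6Δₒ = -15540 cm⁻¹.
Low-spin t2g^4 e_g^0 gives -1.6Δₒ = -41440 cm⁻¹, but forming 1 extra pair costs 1P = 26685 cm⁻¹, so E(LS) = -41440 + 26685 = -14755 cm⁻¹.
Thus E(LS) − E(HS) = 785 cm⁻¹.

785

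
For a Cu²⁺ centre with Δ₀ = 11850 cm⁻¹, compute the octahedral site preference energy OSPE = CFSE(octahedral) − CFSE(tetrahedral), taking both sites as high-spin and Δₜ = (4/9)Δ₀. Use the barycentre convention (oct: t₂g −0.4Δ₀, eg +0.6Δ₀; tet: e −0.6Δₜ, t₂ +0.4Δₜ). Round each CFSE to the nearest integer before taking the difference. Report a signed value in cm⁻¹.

-5003

Cu sits in group 11; removing 2 electrons leaves Cu²⁺ with 11 − 2 = 9 d electrons.
Octahedral high-spin t₂g⁶ eg³: CFSE = -0.6 × 11850 = -7110 cm⁻¹.
Tetrahedral: e⁴ t₂⁵, CFSE = 4(−0.6) + 5(+0.4) = -0.4Δₜ = -0.4 × (4/9) × 11850 = -2107 cm⁻¹.
Subtracting, OSPE = -7110 − (-2107) = -5003 cm⁻¹.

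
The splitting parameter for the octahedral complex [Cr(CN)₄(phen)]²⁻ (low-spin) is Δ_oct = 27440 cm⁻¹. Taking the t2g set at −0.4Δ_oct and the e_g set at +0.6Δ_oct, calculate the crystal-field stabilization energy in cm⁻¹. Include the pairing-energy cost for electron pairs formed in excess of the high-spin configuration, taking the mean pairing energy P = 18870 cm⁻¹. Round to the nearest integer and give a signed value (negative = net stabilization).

-25034

Ligand charges: 4×(-1) from CN⁻ and 1×(+0) from phen sum to -4; with overall charge -2, Cr is +2.
Group 6 minus oxidation state +2 gives a d⁴ configuration for Cr²⁺.
Configuration: t2g^4 e_g^0.
CFSE(orbital) = 4×(-0.4Δ_oct) + 0×(0.6Δ_oct) = -1.6Δ_oct; with Δ_oct = 27440 cm⁻¹ that is -43904 cm⁻¹.
Relative to high-spin t2g^3 e_g^1 (0 paired), the low-spin configuration has 1 additional pair, contributing +1 × 18870 = +18870 cm⁻¹.
Net CFSE = -43904 + 18870 = -25034 cm⁻¹.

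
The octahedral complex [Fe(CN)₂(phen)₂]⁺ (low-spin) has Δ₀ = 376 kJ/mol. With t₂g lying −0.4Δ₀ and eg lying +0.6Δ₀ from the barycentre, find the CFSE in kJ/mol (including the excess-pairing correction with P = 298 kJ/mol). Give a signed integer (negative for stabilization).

-156

Ligand charges: 2×(-1) from CN⁻ and 2×(+0) from phen sum to -2; with overall charge +1, Fe is +3.
Fe³⁺: group 8, so d-count = 8 − 3 = 5.
The d⁵ electrons fill as t₂g⁵ eg⁰.
Orbital CFSE = 5(-0.4) + 0(0.6) = -2.0Δ₀ = -2.0 × 376 = -752 kJ/mol.
Pairing penalty: 2 pairs vs 0 in the high-spin reference → 2 extra × P = 596 kJ/mol.
Combining: -752 + 596 = -156 kJ/mol.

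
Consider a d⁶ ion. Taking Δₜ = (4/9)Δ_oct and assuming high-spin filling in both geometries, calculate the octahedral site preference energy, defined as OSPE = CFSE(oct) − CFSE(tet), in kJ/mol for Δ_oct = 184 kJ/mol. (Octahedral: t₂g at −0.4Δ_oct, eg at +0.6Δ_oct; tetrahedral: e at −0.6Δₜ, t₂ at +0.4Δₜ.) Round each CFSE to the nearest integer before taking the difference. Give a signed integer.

-25

Octahedral (high-spin): t₂g⁴ eg², CFSE = 4(−0.4) + 2(+0.6) = -0.4Δ_oct = -0.4 × 184 = -74 kJ/mol.
In a tetrahedral site the filling is e³ t₂³: CFSE(tet) = -0.6Δₜ = -0.6 × (4/9)(184) = -49 kJ/mol.
Subtracting, OSPE = -74 − (-49) = -25 kJ/mol.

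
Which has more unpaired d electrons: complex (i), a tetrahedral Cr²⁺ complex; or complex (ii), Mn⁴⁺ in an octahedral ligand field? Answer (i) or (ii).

(i)

(i): Cr is in group 6, so Cr²⁺ is d⁴ (6 − 2 = 4); Tetrahedral fields are weak (Δₜ ≈ 4/9 Δₒ), so electrons fill high-spin; e^2 t2^2 → 4 unpaired.
(ii): Mn is in group 7, so Mn⁴⁺ is d³ (7 − 4 = 3); For octahedral d³ the high- and low-spin configurations coincide; t₂g³ eg⁰ → 3 unpaired.
So (i) has more unpaired electrons.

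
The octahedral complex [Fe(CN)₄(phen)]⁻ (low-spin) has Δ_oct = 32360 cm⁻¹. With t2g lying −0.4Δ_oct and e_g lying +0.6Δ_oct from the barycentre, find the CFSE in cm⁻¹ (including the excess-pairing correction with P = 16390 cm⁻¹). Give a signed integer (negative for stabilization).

Ligand charges: 4×(-1) from CN⁻ and 1×(+0) from phen sum to -4; with overall charge -1, Fe is +3.
Fe³⁺: group 8, so d-count = 8 − 3 = 5.
Electron filling gives t2g^5 e_g^0.
Orbital CFSE = 5(-0.4) + 0(0.6) = -2.0Δ_oct = -2.0 × 32360 = -64720 cm⁻¹.
Pairing penalty: 2 pairs vs 0 in the high-spin reference → 2 extra × P = 32780 cm⁻¹.
Combining: -64720 + 32780 = -31940 cm⁻¹.

-31940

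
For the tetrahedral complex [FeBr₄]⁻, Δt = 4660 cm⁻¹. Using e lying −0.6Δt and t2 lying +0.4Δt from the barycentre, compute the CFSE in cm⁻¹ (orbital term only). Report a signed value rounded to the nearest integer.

0

Each Br⁻ contributes -1; 4 × (-1) = -4. With overall charge -1, Fe is in the +3 oxidation state.
Fe is in group 8, so Fe³⁺ is d⁵ (8 − 3 = 5).
With tetrahedral geometry the complex is necessarily high-spin.
Electron filling gives e^2 t2^3.
CFSE(orbital) = 2×(-0.6Δt) + 3×(0.4Δt) = 0.0Δt; with Δt = 4660 cm⁻¹ that is 0 cm⁻¹.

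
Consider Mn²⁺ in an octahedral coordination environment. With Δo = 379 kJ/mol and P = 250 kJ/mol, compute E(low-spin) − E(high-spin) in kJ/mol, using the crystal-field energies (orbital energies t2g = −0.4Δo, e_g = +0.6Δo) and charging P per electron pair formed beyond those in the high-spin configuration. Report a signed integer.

Mn²⁺: group 7, so d-count = 7 − 2 = 5.
In the high-spin limit (t2g^3 e_g^2) the orbital term is 0.0Δo = 0 kJ/mol, with no excess pairing.
For low-spin the configuration is t2g^5 e_g^0: orbital energy -2.0 × 379 = -758 kJ/mol, and 2 additional pairs relative to high-spin add 500 kJ/mol, giving -258 kJ/mol.
E(LS) − E(HS) = -258 − (0) = -258 kJ/mol.

-258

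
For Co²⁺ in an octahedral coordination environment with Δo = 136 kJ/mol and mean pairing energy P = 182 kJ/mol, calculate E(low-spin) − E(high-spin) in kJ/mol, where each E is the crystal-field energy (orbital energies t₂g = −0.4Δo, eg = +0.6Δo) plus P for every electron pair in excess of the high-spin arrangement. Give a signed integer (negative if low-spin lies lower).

Co sits in group 9; removing 2 electrons leaves Co²⁺ with 9 − 2 = 7 d electrons.
In the high-spin limit (t₂g⁵ eg²) the orbital term is -0.8Δo = -109 kJ/mol, with no excess pairing.
For low-spin the configuration is t₂g⁶ eg¹: orbital energy -1.8 × 136 = -245 kJ/mol, and 1 additional pair relative to high-spin adds 182 kJ/mol, giving -63 kJ/mol.
Thus E(LS) − E(HS) = 46 kJ/mol.

46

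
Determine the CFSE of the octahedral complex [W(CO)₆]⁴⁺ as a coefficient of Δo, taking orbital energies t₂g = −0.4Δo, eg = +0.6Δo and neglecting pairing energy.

-0.8 Δo

CO is neutral, so the +4 overall charge sits on W: oxidation state +4.
W⁴⁺: group 6, so d-count = 6 − 4 = 2.
Configuration: t₂g² eg⁰.
CFSE = 2(-0.4Δo) + 0(0.6Δo) = -0.8Δo + 0.0Δo = -0.8Δo.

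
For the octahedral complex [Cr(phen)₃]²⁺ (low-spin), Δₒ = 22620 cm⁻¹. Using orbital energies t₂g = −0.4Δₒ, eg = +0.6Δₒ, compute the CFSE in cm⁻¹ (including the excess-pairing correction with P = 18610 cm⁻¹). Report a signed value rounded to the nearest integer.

phen is neutral, so the +2 overall charge sits on Cr: oxidation state +2.
Cr²⁺: group 6, so d-count = 6 − 2 = 4.
Electron filling gives t₂g⁴ eg⁰.
CFSE(orbital) = 4×(-0.4Δₒ) + 0×(0.6Δₒ) = -1.6Δₒ; with Δₒ = 22620 cm⁻¹ that is -36192 cm⁻¹.
Relative to high-spin t₂g³ eg¹ (0 paired), the low-spin configuration has 1 additional pair, contributing +1 × 18610 = +18610 cm⁻¹.
Combining: -36192 + 18610 = -17582 cm⁻¹.

-17582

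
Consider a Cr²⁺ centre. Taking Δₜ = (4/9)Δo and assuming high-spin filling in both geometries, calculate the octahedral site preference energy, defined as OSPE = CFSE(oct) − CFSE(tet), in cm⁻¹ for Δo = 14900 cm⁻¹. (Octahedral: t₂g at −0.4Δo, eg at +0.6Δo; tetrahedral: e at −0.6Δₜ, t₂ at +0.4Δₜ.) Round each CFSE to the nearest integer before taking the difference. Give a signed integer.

Cr sits in group 6; removing 2 electrons leaves Cr²⁺ with 6 − 2 = 4 d electrons.
In an octahedral site d⁴ (HS) is t₂g³ eg¹, giving CFSE(oct) = -0.6Δo = -8940 cm⁻¹.
In a tetrahedral site the filling is e² t₂²: CFSE(tet) = -0.4Δₜ = -0.4 × (4/9)(14900) = -2649 cm⁻¹.
Subtracting, OSPE = -8940 − (-2649) = -6291 cm⁻¹.

-6291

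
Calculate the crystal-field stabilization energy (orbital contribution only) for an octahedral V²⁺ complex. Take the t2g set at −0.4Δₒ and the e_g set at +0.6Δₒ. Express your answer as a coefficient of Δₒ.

-1.2 Δₒ

V²⁺: group 5, so d-count = 5 − 2 = 3.
Configuration: t2g^3 e_g^0.
CFSE = 3(-0.4Δₒ) + 0(0.6Δₒ) = -1.2Δₒ + 0.0Δₒ = -1.2Δₒ.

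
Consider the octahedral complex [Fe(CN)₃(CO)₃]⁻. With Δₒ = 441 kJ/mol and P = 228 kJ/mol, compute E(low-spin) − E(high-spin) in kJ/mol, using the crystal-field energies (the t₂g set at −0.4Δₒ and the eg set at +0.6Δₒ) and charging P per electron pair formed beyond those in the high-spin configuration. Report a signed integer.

Ligand charges: 3×(-1) from CN⁻ and 3×(+0) from CO sum to -3; with overall charge -1, Fe is +2.
Fe sits in group 8; removing 2 electrons leaves Fe²⁺ with 8 − 2 = 6 d electrons.
High-spin: t₂g⁴ eg², CFSE = -0.4Δₒ = -176 kJ/mol.
Low-spin t₂g⁶ eg⁰ gives -2.4Δₒ = -1058 kJ/mol, but forming 2 extra pairs costs 2P = 456 kJ/mol, so E(LS) = -1058 + 456 = -602 kJ/mol.
E(LS) − E(HS) = -602 − (-176) = -426 kJ/mol.

-426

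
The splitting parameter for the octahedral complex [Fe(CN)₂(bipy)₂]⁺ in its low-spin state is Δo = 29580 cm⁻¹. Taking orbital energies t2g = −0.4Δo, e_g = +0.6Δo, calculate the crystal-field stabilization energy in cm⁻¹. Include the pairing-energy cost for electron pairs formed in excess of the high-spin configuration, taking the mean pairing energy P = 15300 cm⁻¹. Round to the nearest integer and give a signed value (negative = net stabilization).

Ligand charges: 2×(-1) from CN⁻ and 2×(+0) from bipy sum to -2; with overall charge +1, Fe is +3.
Fe³⁺: group 8, so d-count = 8 − 3 = 5.
Configuration: t2g^5 e_g^0.
The orbital stabilization is -2.0Δo = -2.0 × 29580 = -59160 cm⁻¹.
High-spin d⁵ would be t2g^3 e_g^2 with 0 pairs; low-spin has 2, so 2 excess pairs cost +2P = +30600 cm⁻¹.
Net CFSE = -59160 + 30600 = -28560 cm⁻¹.

-28560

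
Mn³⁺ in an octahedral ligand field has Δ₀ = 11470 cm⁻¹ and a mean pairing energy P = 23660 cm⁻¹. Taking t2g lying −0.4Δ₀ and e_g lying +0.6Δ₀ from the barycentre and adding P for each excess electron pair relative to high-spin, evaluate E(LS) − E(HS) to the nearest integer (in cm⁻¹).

12190

Mn sits in group 7; removing 3 electrons leaves Mn³⁺ with 7 − 3 = 4 d electrons.
High-spin: t2g^3 e_g^1, CFSE = -0.6Δ₀ = -6882 cm⁻¹.
For low-spin the configuration is t2g^4 e_g^0: orbital energy -1.6 × 11470 = -18352 cm⁻¹, and 1 additional pair relative to high-spin adds 23660 cm⁻¹, giving 5308 cm⁻¹.
E(LS) − E(HS) = 5308 − (-6882) = 12190 cm⁻¹.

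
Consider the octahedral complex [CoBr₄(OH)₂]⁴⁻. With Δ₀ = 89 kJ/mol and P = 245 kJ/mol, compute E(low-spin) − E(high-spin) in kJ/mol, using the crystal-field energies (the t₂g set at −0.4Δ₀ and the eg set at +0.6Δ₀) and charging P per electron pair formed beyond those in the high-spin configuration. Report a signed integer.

156

Ligand charges: 4×(-1) from Br⁻ and 2×(-1) from OH⁻ sum to -6; with overall charge -4, Co is +2.
Co is in group 9, so Co²⁺ is d⁷ (9 − 2 = 7).
High-spin d⁷ fills as t₂g⁵ eg² with CFSE 5(−0.4) + 2(+0.6) = -0.8Δ₀ = -71 kJ/mol.
For low-spin the configuration is t₂g⁶ eg¹: orbital energy -1.8 × 89 = -160 kJ/mol, and 1 additional pair relative to high-spin adds 245 kJ/mol, giving 85 kJ/mol.
Thus E(LS) − E(HS) = 156 kJ/mol.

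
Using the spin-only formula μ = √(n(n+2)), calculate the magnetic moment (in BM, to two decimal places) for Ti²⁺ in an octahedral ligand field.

Ti²⁺: group 4, so d-count = 4 − 2 = 2.
Configuration: t₂g² eg⁰ → 2 unpaired electrons.
μ(spin-only) = √[2(2+2)] = √8 ≈ 2.83 BM.

2.83 BM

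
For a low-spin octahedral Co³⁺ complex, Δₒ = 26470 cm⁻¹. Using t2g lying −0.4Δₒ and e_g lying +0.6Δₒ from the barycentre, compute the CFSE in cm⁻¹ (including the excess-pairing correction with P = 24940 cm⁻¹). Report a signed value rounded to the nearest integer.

Co sits in group 9; removing 3 electrons leaves Co³⁺ with 9 − 3 = 6 d electrons.
Configuration: t2g^6 e_g^0.
The orbital stabilization is -2.4Δₒ = -2.4 × 26470 = -63528 cm⁻¹.
Relative to high-spin t2g^4 e_g^2 (1 paired), the low-spin configuration has 2 additional pairs, contributing +2 × 24940 = +49880 cm⁻¹.
Combining: -63528 + 49880 = -13648 cm⁻¹.

-13648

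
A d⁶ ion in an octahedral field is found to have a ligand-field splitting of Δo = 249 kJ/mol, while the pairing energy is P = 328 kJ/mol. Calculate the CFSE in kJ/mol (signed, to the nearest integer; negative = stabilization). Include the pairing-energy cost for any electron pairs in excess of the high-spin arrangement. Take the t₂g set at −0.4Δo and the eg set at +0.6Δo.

-100

With Δo < P the complex is high-spin.
That gives t₂g⁴ eg².
Orbital CFSE = -0.4Δo = -0.4 × 249 = -100 kJ/mol.
High-spin has no excess pairs, so no pairing correction applies.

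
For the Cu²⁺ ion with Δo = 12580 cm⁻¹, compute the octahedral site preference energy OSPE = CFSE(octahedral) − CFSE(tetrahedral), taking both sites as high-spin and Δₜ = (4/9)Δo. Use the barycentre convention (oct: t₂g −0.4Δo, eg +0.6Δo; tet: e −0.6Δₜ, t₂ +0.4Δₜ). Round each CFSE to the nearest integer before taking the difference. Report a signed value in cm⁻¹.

-5312

Cu²⁺: group 11, so d-count = 11 − 2 = 9.
In an octahedral site d⁹ (HS) is t₂g⁶ eg³, giving CFSE(oct) = -0.6Δo = -7548 cm⁻¹.
In a tetrahedral site the filling is e⁴ t₂⁵: CFSE(tet) = -0.4Δₜ = -0.4 × (4/9)(12580) = -2236 cm⁻¹.
Subtracting, OSPE = -7548 − (-2236) = -5312 cm⁻¹.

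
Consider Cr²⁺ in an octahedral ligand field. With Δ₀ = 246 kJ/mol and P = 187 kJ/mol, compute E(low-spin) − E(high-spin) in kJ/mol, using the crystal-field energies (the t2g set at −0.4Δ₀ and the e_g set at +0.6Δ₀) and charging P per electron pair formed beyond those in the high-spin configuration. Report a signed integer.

-59

Cr²⁺: group 6, so d-count = 6 − 2 = 4.
In the high-spin limit (t2g^3 e_g^1) the orbital term is -0.6Δ₀ = -148 kJ/mol, with no excess pairing.
Low-spin t2g^4 e_g^0 gives -1.6Δ₀ = -394 kJ/mol, but forming 1 extra pair costs 1P = 187 kJ/mol, so E(LS) = -394 + 187 = -207 kJ/mol.
Thus E(LS) − E(HS) = -59 kJ/mol.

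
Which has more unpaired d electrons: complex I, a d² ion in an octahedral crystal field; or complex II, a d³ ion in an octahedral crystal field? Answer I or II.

II

I: t2g^2 e_g^0 → 2 unpaired.
II: For octahedral d³ the high- and low-spin configurations coincide; t2g^3 e_g^0 → 3 unpaired.
So II has more unpaired electrons.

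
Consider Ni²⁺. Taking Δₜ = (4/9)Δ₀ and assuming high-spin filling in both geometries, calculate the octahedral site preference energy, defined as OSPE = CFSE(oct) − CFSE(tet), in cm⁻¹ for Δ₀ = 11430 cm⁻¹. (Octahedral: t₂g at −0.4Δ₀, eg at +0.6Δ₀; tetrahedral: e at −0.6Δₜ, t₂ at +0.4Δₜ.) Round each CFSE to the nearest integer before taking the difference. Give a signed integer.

-9652

Group 10 minus oxidation state +2 gives a d⁸ configuration for Ni²⁺.
In an octahedral site d⁸ (HS) is t₂g⁶ eg², giving CFSE(oct) = -1.2Δ₀ = -13716 cm⁻¹.
Tetrahedral e⁴ t₂⁴ gives -0.8Δₜ = -0.8 × (4/9) × 11430 = -4064 cm⁻¹.
Subtracting, OSPE = -13716 − (-4064) = -9652 cm⁻¹.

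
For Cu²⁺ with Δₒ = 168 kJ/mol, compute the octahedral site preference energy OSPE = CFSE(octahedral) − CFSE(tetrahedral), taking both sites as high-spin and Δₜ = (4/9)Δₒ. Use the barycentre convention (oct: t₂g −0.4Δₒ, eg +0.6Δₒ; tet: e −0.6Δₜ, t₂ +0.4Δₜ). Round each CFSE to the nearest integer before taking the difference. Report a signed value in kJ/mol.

-71

Group 11 minus oxidation state +2 gives a d⁹ configuration for Cu²⁺.
In an octahedral site d⁹ (HS) is t₂g⁶ eg³, giving CFSE(oct) = -0.6Δₒ = -101 kJ/mol.
Tetrahedral: e⁴ t₂⁵, CFSE = 4(−0.6) + 5(+0.4) = -0.4Δₜ = -0.4 × (4/9) × 168 = -30 kJ/mol.
Subtracting, OSPE = -101 − (-30) = -71 kJ/mol.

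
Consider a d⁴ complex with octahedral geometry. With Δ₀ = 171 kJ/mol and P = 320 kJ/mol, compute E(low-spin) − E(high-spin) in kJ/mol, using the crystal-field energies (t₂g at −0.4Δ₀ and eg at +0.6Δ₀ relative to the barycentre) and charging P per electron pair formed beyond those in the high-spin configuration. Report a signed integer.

149

High-spin: t₂g³ eg¹, CFSE = -0.6Δ₀ = -103 kJ/mol.
For low-spin the configuration is t₂g⁴ eg⁰: orbital energy -1.6 × 171 = -274 kJ/mol, and 1 additional pair relative to high-spin adds 320 kJ/mol, giving 46 kJ/mol.
The difference is 46 − (-103) = 149 kJ/mol, so high-spin lies lower.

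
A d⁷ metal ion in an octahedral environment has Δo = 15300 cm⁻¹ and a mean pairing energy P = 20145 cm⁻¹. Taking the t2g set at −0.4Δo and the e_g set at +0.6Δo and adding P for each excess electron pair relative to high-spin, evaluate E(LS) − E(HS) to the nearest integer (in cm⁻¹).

4845

High-spin d⁷ fills as t2g^5 e_g^2 with CFSE 5(−0.4) + 2(+0.6) = -0.8Δo = -12240 cm⁻¹.
For low-spin the configuration is t2g^6 e_g^1: orbital energy -1.8 × 15300 = -27540 cm⁻¹, and 1 additional pair relative to high-spin adds 20145 cm⁻¹, giving -7395 cm⁻¹.
Thus E(LS) − E(HS) = 4845 cm⁻¹.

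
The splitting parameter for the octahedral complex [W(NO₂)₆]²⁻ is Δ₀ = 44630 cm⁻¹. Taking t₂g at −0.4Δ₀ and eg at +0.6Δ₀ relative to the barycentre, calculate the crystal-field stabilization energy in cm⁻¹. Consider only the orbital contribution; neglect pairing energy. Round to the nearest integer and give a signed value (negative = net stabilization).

-35704

Each NO₂⁻ contributes -1; 6 × (-1) = -6. With overall charge -2, W is in the +4 oxidation state.
W sits in group 6; removing 4 electrons leaves W⁴⁺ with 6 − 4 = 2 d electrons.
Configuration: t₂g² eg⁰.
The orbital stabilization is -0.8Δ₀ = -0.8 × 44630 = -35704 cm⁻¹.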